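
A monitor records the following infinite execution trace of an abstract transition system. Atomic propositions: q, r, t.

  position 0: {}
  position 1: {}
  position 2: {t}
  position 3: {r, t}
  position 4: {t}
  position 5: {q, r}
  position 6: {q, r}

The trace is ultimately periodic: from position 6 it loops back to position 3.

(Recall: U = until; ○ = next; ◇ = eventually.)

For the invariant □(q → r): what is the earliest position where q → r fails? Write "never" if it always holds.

never

q → r holds at every position 0..6, and those are all the positions the trace ever visits, so the invariant □(q → r) is never violated.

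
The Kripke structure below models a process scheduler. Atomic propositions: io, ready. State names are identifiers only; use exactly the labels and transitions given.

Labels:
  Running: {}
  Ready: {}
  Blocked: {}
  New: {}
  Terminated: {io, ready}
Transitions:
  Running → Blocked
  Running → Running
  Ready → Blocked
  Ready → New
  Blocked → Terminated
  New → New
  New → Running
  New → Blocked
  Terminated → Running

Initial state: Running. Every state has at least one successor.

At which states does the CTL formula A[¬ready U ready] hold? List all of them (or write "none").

States satisfying ¬ready: {Running, Ready, Blocked, New}.
States satisfying ready: {Terminated}.
States satisfying A[¬ready U ready]: {Blocked, Terminated}.

{Blocked, Terminated}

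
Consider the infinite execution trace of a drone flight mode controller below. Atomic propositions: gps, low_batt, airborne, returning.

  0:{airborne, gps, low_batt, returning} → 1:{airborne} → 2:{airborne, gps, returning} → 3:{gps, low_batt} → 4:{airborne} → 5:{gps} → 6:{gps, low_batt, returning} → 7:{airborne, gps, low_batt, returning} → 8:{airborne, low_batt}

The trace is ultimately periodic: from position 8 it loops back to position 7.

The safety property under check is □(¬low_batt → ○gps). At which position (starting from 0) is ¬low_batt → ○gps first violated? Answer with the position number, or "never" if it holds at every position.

¬low_batt → ○gps holds at every position 0..8, and those are all the positions the trace ever visits, so the invariant □(¬low_batt → ○gps) is never violated.

never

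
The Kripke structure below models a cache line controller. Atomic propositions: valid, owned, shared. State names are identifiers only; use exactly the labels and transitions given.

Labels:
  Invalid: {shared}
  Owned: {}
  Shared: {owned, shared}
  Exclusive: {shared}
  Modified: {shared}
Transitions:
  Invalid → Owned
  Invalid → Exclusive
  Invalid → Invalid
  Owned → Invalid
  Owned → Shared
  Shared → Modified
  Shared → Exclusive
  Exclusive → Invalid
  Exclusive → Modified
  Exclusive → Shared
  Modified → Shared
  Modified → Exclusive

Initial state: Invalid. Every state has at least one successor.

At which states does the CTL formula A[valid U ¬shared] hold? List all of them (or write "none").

States satisfying valid: ∅.
States satisfying ¬shared: {Owned}.
States satisfying A[valid U ¬shared]: {Owned}.

{Owned}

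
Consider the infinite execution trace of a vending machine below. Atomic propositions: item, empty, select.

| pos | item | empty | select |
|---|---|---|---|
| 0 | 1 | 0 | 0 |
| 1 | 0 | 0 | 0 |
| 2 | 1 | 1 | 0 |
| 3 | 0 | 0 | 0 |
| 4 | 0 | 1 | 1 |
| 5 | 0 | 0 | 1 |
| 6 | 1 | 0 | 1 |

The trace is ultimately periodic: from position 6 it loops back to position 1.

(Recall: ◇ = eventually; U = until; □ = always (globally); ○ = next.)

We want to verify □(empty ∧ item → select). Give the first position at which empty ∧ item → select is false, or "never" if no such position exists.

2

Check empty ∧ item → select at each position in order: 0 ✓, 1 ✓.
At position 2 the labels are {empty, item}, so empty ∧ item → select is false there. This is the first violation.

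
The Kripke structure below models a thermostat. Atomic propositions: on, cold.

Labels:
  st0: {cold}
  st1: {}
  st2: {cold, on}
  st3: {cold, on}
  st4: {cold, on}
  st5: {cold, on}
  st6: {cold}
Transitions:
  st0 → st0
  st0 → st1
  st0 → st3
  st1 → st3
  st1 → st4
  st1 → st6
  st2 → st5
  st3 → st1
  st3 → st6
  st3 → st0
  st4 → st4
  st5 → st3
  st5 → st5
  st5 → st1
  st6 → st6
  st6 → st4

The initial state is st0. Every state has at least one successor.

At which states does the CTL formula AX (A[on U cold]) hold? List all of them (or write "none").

States satisfying A[on U cold]: {st0, st2, st3, st4, st5, st6}.
States satisfying AX (A[on U cold]): {st1, st2, st4, st6}.

{st1, st2, st4, st6}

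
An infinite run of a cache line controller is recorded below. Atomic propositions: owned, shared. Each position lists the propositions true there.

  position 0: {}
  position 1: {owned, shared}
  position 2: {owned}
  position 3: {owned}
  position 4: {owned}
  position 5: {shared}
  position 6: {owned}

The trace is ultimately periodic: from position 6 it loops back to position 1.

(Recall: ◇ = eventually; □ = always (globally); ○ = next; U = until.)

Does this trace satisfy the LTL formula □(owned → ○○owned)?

Does not hold

owned → ○○owned must hold at every position from 0 onward. It fails at position 3, so □(owned → ○○owned) is false.
Positions where owned holds: 1, 2, 3, 4, 6.
Check ○○owned at each: 1→ok, 2→ok, 3→fails, 4→ok, 6→ok.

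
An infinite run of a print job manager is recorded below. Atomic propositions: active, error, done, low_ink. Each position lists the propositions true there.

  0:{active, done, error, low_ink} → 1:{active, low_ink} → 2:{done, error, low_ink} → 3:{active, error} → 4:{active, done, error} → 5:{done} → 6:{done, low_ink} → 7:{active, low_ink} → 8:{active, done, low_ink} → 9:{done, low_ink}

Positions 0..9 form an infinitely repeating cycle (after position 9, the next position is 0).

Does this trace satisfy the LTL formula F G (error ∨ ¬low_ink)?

Violated

G (error ∨ ¬low_ink) is false at every position 0..9, so it never becomes true and F G (error ∨ ¬low_ink) fails.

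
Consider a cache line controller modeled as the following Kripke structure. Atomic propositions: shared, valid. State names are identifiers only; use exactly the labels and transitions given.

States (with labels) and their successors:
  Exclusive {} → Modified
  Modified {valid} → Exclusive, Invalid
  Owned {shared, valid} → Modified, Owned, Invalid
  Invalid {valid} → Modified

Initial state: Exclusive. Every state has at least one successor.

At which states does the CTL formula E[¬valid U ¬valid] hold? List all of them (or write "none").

States satisfying ¬valid: {Exclusive}.
States satisfying E[¬valid U ¬valid]: {Exclusive}.

{Exclusive}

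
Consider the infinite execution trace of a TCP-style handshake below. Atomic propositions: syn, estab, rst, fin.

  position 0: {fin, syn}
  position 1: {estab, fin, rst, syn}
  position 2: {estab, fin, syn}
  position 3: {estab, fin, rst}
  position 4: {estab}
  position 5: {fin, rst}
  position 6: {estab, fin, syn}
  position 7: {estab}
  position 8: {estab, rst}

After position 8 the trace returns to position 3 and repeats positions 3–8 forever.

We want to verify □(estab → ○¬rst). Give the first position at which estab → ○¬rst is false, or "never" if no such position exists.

2

Check estab → ○¬rst at each position in order: 0 ✓, 1 ✓.
At position 2 the labels are {estab, fin, syn} and the next position 3 has {estab, fin, rst}, so estab → ○¬rst is false there. This is the first violation.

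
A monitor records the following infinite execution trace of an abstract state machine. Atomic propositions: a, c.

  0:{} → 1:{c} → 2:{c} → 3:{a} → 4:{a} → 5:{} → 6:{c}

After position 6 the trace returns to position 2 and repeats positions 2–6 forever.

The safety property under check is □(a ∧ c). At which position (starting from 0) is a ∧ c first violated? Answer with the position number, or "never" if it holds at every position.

0

At position 0 the labels are {}, so a ∧ c is false there. This is the first violation.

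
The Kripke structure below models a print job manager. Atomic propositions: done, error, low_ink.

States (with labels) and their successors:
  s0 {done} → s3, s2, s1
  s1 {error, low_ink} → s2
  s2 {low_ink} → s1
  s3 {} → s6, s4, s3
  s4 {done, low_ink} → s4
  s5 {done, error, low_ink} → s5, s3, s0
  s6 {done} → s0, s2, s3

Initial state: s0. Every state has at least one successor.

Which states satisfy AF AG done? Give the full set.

States satisfying AG done: {s4}.
States satisfying AF AG done: {s4}.

{s4}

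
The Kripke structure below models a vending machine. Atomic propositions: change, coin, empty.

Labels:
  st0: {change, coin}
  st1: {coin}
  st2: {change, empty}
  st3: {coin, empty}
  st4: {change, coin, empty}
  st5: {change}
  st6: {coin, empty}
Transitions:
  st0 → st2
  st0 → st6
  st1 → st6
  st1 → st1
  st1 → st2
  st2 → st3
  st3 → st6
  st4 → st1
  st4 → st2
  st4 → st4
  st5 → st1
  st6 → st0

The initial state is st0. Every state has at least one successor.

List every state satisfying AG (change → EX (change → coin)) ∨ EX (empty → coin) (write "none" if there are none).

{st0, st1, st2, st3, st4, st5, st6}

States satisfying change → EX (change → coin): {st0, st1, st2, st3, st4, st5, st6}.
States satisfying AG (change → EX (change → coin)): {st0, st1, st2, st3, st4, st5, st6}.
States satisfying empty → coin: {st0, st1, st3, st4, st5, st6}.
States satisfying EX (empty → coin): {st0, st1, st2, st3, st4, st5, st6}.
States satisfying AG (change → EX (change → coin)) ∨ EX (empty → coin): {st0, st1, st2, st3, st4, st5, st6}.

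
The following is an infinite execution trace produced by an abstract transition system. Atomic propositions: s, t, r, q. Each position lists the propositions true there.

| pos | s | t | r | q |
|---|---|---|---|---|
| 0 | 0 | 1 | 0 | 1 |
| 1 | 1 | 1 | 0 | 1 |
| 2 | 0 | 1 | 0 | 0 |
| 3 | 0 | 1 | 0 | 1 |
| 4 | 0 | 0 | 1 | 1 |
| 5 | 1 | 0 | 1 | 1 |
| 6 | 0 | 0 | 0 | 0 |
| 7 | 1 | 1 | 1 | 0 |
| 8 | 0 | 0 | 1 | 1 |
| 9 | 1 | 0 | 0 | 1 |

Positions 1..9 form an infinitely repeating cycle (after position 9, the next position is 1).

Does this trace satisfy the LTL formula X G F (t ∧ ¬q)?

The position after 0 is 1; G F (t ∧ ¬q) is true there.

Holds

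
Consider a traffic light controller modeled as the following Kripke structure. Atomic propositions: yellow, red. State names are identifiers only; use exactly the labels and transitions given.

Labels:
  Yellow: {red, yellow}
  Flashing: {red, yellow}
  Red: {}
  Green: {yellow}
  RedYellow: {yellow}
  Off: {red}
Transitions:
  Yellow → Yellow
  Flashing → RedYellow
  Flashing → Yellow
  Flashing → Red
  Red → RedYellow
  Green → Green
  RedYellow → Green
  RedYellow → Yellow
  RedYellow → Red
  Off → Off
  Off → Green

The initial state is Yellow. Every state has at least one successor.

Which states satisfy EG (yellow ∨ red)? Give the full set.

{Yellow, Flashing, Green, RedYellow, Off}

States satisfying yellow ∨ red: {Yellow, Flashing, Green, RedYellow, Off}.
States satisfying EG (yellow ∨ red): {Yellow, Flashing, Green, RedYellow, Off}.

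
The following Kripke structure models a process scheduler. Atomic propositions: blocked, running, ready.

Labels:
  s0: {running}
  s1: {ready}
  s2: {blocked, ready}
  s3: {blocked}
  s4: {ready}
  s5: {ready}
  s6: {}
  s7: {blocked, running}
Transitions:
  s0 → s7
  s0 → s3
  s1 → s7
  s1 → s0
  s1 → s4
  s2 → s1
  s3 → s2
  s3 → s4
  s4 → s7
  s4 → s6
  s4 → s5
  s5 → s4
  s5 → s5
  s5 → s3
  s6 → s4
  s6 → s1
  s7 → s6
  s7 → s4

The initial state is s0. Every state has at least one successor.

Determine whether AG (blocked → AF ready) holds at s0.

Yes

States satisfying blocked → AF ready: {s0, s1, s2, s3, s4, s5, s6, s7}.
States satisfying AG (blocked → AF ready): {s0, s1, s2, s3, s4, s5, s6, s7}.
Every state reachable from s0 satisfies blocked → AF ready.
s0 ∈ Sat(AG (blocked → AF ready)).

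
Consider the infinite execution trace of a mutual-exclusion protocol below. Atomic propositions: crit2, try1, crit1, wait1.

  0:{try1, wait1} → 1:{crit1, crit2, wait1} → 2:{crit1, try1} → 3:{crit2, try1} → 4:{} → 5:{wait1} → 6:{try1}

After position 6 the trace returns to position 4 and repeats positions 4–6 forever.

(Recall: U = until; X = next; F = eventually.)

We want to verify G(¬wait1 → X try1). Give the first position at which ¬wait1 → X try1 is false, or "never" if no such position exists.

Check ¬wait1 → X try1 at each position in order: 0 ✓, 1 ✓, 2 ✓.
At position 3 the labels are {crit2, try1} and the next position 4 has {}, so ¬wait1 → X try1 is false there. This is the first violation.

3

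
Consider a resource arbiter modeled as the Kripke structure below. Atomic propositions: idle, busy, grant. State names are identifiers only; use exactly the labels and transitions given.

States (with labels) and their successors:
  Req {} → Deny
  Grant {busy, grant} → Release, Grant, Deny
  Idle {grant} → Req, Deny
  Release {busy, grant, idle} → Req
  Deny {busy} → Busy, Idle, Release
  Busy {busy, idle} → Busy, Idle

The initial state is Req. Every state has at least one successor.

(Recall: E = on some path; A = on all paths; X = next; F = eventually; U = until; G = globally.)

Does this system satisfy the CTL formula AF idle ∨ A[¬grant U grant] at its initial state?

Does not hold

States satisfying idle: {Release, Busy}.
States satisfying AF idle: {Release, Busy}.
States satisfying ¬grant: {Req, Deny, Busy}.
States satisfying grant: {Grant, Idle, Release}.
States satisfying A[¬grant U grant]: {Grant, Idle, Release}.
States satisfying AF idle ∨ A[¬grant U grant]: {Grant, Idle, Release, Busy}.
Req ∉ Sat(AF idle ∨ A[¬grant U grant]).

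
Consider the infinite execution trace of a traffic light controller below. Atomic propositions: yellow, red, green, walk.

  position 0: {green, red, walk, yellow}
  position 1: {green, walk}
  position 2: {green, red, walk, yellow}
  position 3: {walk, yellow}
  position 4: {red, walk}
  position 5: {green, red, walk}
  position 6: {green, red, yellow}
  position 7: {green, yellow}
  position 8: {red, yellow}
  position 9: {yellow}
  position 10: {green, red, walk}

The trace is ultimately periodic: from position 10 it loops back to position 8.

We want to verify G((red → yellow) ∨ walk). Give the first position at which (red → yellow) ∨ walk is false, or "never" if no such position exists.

(red → yellow) ∨ walk holds at every position 0..10, and those are all the positions the trace ever visits, so the invariant G((red → yellow) ∨ walk) is never violated.

never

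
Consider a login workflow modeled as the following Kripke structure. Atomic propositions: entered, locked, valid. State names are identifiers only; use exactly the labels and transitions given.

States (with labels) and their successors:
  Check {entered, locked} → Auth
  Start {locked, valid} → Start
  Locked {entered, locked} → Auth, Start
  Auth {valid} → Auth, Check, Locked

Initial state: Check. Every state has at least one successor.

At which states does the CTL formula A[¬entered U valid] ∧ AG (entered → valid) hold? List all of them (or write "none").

{Start}

States satisfying ¬entered: {Start, Auth}.
States satisfying valid: {Start, Auth}.
States satisfying A[¬entered U valid]: {Start, Auth}.
States satisfying entered → valid: {Start, Auth}.
States satisfying AG (entered → valid): {Start}.
States satisfying A[¬entered U valid] ∧ AG (entered → valid): {Start}.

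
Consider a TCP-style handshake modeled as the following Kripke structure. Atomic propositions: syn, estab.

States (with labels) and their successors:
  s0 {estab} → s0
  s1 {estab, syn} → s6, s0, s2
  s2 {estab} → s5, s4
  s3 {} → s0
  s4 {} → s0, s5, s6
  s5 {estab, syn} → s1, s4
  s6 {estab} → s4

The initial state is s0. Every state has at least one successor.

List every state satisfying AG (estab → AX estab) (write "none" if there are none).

{s0, s3}

States satisfying estab → AX estab: {s0, s1, s3, s4}.
States satisfying AG (estab → AX estab): {s0, s3}.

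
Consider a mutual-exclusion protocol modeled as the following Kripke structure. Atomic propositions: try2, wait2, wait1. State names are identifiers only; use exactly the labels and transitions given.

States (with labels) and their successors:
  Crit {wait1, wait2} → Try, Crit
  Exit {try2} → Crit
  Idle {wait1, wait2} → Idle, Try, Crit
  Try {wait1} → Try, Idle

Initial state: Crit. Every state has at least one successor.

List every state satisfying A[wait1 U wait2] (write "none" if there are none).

States satisfying wait1: {Crit, Idle, Try}.
States satisfying wait2: {Crit, Idle}.
States satisfying A[wait1 U wait2]: {Crit, Idle}.

{Crit, Idle}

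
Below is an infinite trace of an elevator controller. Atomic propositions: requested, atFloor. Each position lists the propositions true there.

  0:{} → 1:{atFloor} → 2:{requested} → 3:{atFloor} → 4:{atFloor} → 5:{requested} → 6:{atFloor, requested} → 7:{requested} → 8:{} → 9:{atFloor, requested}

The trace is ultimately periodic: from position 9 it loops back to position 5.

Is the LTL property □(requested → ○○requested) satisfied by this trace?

requested → ○○requested must hold at every position from 0 onward. It fails at position 2, so □(requested → ○○requested) is false.
Positions where requested holds: 2, 5, 6, 7, 9.
Check ○○requested at each: 2→fails, 5→ok, 6→fails, 7→ok, 9→ok.

Violated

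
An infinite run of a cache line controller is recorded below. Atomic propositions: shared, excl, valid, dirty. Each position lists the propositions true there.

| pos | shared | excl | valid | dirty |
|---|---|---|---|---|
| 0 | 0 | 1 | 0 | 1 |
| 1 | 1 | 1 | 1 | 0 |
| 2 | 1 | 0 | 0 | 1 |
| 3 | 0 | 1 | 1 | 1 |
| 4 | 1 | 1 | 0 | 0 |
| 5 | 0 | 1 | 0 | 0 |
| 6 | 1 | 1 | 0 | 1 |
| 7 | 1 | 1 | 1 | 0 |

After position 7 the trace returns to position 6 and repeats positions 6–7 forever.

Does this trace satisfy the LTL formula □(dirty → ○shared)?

Does not hold

dirty → ○shared must hold at every position from 0 onward. It fails at position 2, so □(dirty → ○shared) is false.
Positions where dirty holds: 0, 2, 3, 6.
Check ○shared at each: 0→ok, 2→fails, 3→ok, 6→ok.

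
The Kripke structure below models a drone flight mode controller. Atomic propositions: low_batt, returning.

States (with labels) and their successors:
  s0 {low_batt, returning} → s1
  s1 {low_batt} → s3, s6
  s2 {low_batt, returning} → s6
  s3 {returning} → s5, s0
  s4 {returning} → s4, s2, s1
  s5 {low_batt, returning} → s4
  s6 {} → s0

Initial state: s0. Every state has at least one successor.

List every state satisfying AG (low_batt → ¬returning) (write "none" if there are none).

none

States satisfying low_batt → ¬returning: {s1, s3, s4, s6}.
States satisfying AG (low_batt → ¬returning): ∅.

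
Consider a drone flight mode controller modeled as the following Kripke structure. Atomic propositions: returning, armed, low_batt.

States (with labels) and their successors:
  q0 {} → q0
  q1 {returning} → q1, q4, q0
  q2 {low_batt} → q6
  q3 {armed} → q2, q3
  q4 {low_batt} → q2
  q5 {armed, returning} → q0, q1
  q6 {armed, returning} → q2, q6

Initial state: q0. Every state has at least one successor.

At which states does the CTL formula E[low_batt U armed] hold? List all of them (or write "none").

{q2, q3, q4, q5, q6}

States satisfying low_batt: {q2, q4}.
States satisfying armed: {q3, q5, q6}.
States satisfying E[low_batt U armed]: {q2, q3, q4, q5, q6}.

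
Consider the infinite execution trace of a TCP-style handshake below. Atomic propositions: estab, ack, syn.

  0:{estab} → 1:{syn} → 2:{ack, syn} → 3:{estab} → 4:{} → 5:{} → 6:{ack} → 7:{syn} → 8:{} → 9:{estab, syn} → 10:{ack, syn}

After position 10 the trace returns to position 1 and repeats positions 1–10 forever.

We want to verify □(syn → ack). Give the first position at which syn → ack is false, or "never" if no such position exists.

Check syn → ack at each position in order: 0 ✓.
At position 1 the labels are {syn}, so syn → ack is false there. This is the first violation.

1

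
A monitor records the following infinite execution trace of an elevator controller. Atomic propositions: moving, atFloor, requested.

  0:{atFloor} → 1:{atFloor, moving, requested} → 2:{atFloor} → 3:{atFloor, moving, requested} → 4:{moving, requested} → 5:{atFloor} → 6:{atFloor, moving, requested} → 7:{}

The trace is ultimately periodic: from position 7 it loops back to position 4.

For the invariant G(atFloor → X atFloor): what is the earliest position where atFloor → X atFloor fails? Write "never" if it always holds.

Check atFloor → X atFloor at each position in order: 0 ✓, 1 ✓, 2 ✓.
At position 3 the labels are {atFloor, moving, requested} and the next position 4 has {moving, requested}, so atFloor → X atFloor is false there. This is the first violation.

3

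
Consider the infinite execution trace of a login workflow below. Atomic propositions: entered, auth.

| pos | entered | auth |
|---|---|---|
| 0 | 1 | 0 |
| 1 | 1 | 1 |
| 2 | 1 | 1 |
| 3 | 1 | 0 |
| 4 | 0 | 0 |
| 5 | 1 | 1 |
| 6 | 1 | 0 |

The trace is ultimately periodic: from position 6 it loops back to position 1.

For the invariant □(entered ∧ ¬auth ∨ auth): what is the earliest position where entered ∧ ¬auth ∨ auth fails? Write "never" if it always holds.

4

Check entered ∧ ¬auth ∨ auth at each position in order: 0 ✓, 1 ✓, 2 ✓, 3 ✓.
At position 4 the labels are {}, so entered ∧ ¬auth ∨ auth is false there. This is the first violation.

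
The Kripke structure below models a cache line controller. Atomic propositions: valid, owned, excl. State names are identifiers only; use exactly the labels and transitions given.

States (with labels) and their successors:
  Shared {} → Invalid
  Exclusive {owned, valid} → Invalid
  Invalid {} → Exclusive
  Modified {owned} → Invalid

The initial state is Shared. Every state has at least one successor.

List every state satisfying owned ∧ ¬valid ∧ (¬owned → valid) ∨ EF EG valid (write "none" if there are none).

States satisfying ¬valid: {Shared, Invalid, Modified}.
States satisfying owned ∧ ¬valid: {Modified}.
States satisfying ¬owned: {Shared, Invalid}.
States satisfying ¬owned → valid: {Exclusive, Modified}.
States satisfying owned ∧ ¬valid ∧ (¬owned → valid): {Modified}.
States satisfying EG valid: ∅.
States satisfying EF EG valid: ∅.
States satisfying owned ∧ ¬valid ∧ (¬owned → valid) ∨ EF EG valid: {Modified}.

{Modified}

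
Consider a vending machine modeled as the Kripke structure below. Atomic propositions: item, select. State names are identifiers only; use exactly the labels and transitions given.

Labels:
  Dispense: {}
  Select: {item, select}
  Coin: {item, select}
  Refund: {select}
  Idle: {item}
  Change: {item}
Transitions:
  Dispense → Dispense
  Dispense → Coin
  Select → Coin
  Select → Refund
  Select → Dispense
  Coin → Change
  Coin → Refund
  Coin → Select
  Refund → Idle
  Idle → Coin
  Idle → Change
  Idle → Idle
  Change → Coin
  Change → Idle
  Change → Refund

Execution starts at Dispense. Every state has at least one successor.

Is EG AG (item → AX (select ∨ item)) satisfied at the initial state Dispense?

Violated

States satisfying AG (item → AX (select ∨ item)): ∅.
States satisfying EG AG (item → AX (select ∨ item)): ∅.
No suitable path/successor from Dispense witnesses the formula.
Dispense ∉ Sat(EG AG (item → AX (select ∨ item))).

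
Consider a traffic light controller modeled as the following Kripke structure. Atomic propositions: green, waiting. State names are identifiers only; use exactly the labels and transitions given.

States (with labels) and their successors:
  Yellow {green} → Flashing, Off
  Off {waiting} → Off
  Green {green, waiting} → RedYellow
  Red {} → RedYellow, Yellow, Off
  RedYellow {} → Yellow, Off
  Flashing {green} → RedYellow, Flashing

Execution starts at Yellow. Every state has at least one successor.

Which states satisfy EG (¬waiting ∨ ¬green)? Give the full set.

{Yellow, Off, Red, RedYellow, Flashing}

States satisfying ¬waiting ∨ ¬green: {Yellow, Off, Red, RedYellow, Flashing}.
States satisfying EG (¬waiting ∨ ¬green): {Yellow, Off, Red, RedYellow, Flashing}.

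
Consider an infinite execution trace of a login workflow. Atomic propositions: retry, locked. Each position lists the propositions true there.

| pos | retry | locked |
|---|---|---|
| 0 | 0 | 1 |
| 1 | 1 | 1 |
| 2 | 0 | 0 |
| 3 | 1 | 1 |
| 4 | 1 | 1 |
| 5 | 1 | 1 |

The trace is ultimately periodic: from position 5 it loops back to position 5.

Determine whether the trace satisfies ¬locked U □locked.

Walking from position 0: at position 0, □locked has not yet held and ¬locked fails, so ¬locked U □locked is false.

Does not hold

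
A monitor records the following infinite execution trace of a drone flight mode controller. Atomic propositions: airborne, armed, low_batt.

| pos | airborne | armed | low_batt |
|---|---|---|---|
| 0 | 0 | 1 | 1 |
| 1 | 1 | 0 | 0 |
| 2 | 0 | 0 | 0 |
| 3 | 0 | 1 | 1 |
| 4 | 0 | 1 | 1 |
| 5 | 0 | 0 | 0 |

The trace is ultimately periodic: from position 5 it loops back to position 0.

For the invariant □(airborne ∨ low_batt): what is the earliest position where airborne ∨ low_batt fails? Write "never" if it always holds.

Check airborne ∨ low_batt at each position in order: 0 ✓, 1 ✓.
At position 2 the labels are {}, so airborne ∨ low_batt is false there. This is the first violation.

2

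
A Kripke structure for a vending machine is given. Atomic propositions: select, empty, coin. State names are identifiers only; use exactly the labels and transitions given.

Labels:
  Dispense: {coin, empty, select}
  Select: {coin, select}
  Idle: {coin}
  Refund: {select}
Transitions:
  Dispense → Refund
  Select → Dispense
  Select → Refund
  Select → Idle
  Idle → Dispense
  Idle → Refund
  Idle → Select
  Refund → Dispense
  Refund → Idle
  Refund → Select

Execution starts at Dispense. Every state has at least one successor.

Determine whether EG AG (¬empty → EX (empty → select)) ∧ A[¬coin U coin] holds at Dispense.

States satisfying AG (¬empty → EX (empty → select)): {Dispense, Select, Idle, Refund}.
States satisfying EG AG (¬empty → EX (empty → select)): {Dispense, Select, Idle, Refund}.
States satisfying ¬coin: {Refund}.
States satisfying coin: {Dispense, Select, Idle}.
States satisfying A[¬coin U coin]: {Dispense, Select, Idle, Refund}.
States satisfying EG AG (¬empty → EX (empty → select)) ∧ A[¬coin U coin]: {Dispense, Select, Idle, Refund}.
Dispense ∈ Sat(EG AG (¬empty → EX (empty → select)) ∧ A[¬coin U coin]).

Holds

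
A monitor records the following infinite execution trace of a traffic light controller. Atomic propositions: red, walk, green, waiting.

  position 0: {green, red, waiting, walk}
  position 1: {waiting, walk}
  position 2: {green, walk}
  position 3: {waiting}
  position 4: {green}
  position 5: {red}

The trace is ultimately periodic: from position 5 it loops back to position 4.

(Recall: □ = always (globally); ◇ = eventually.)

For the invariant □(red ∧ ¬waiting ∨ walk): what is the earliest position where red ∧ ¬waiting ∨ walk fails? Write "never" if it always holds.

Check red ∧ ¬waiting ∨ walk at each position in order: 0 ✓, 1 ✓, 2 ✓.
At position 3 the labels are {waiting}, so red ∧ ¬waiting ∨ walk is false there. This is the first violation.

3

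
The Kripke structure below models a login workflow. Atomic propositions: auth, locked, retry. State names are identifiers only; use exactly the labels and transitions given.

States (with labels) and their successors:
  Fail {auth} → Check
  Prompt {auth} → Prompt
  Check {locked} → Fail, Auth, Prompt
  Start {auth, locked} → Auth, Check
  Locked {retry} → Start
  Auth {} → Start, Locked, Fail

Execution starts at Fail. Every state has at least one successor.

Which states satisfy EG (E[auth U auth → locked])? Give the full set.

States satisfying E[auth U auth → locked]: {Fail, Check, Start, Locked, Auth}.
States satisfying EG (E[auth U auth → locked]): {Fail, Check, Start, Locked, Auth}.

{Fail, Check, Start, Locked, Auth}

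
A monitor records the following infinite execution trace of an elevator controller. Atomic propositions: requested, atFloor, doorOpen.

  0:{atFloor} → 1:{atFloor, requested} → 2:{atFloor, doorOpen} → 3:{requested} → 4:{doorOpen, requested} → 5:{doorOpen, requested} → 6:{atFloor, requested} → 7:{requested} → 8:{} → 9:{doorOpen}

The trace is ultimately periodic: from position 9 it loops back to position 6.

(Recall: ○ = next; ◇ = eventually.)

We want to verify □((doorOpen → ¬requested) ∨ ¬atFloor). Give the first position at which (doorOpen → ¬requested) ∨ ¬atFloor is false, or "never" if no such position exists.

(doorOpen → ¬requested) ∨ ¬atFloor holds at every position 0..9, and those are all the positions the trace ever visits, so the invariant □((doorOpen → ¬requested) ∨ ¬atFloor) is never violated.

never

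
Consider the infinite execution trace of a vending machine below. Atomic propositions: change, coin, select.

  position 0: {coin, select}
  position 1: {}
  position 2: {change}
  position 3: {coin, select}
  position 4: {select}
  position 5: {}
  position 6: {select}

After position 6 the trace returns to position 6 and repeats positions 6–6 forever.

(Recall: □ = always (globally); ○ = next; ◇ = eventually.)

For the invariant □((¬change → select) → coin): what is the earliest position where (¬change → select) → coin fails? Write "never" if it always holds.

Check (¬change → select) → coin at each position in order: 0 ✓, 1 ✓.
At position 2 the labels are {change}, so (¬change → select) → coin is false there. This is the first violation.

2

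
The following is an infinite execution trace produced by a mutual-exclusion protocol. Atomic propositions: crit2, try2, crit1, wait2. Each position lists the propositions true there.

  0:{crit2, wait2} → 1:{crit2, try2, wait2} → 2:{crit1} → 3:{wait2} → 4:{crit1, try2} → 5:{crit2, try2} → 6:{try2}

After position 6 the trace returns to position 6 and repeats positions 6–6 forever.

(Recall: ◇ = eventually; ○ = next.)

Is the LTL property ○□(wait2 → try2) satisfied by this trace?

The position after 0 is 1; □(wait2 → try2) is false there.

No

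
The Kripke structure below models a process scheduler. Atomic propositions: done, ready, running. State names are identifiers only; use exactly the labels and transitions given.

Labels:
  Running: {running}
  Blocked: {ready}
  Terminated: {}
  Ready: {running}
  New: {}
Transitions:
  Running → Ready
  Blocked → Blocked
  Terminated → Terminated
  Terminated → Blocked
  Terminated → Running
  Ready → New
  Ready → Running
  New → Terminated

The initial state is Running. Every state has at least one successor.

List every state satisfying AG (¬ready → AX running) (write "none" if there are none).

States satisfying ¬ready → AX running: {Running, Blocked}.
States satisfying AG (¬ready → AX running): {Blocked}.

{Blocked}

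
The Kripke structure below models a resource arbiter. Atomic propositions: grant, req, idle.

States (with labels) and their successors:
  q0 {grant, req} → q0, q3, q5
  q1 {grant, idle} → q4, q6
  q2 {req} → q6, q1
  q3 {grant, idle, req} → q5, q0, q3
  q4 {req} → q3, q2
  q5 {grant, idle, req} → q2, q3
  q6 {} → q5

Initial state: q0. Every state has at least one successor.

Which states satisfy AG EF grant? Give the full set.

States satisfying EF grant: {q0, q1, q2, q3, q4, q5, q6}.
States satisfying AG EF grant: {q0, q1, q2, q3, q4, q5, q6}.

{q0, q1, q2, q3, q4, q5, q6}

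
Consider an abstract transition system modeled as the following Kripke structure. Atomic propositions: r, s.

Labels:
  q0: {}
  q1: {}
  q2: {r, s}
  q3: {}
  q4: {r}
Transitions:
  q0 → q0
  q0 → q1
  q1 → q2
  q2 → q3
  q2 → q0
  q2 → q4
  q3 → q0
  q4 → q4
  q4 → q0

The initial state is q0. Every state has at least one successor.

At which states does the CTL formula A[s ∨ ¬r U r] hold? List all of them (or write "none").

{q1, q2, q4}

States satisfying s ∨ ¬r: {q0, q1, q2, q3}.
States satisfying r: {q2, q4}.
States satisfying A[s ∨ ¬r U r]: {q1, q2, q4}.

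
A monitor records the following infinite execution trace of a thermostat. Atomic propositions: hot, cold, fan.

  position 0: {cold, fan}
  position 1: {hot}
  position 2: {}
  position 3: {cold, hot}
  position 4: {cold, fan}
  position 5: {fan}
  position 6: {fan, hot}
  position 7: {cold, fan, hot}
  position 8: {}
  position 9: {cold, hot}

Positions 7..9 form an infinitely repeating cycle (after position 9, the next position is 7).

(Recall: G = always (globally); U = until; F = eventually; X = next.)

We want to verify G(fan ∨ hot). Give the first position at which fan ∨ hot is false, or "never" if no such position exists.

Check fan ∨ hot at each position in order: 0 ✓, 1 ✓.
At position 2 the labels are {}, so fan ∨ hot is false there. This is the first violation.

2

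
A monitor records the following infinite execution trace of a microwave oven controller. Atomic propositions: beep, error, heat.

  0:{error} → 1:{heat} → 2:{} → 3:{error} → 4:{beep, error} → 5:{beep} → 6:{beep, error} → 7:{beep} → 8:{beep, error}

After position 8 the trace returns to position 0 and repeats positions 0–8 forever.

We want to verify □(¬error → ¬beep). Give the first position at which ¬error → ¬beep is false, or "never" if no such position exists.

5

Check ¬error → ¬beep at each position in order: 0 ✓, 1 ✓, 2 ✓, 3 ✓, 4 ✓.
At position 5 the labels are {beep}, so ¬error → ¬beep is false there. This is the first violation.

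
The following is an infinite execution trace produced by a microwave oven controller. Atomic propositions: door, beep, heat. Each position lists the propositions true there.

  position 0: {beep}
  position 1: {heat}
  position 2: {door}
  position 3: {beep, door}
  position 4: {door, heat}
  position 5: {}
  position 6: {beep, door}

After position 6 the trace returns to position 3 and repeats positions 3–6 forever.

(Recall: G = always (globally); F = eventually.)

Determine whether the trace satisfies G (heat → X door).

heat → X door must hold at every position from 0 onward. It fails at position 4, so G (heat → X door) is false.
Positions where heat holds: 1, 4.
Check X door at each: 1→ok, 4→fails.

No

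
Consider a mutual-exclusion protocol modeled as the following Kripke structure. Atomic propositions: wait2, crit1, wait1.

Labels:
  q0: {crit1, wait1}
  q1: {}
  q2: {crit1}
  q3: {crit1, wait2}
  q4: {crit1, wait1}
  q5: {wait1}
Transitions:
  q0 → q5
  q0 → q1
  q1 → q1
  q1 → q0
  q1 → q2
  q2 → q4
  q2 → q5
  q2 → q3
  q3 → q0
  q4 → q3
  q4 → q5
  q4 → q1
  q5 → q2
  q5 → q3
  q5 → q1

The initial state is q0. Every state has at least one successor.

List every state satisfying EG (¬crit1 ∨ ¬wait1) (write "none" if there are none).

States satisfying ¬crit1 ∨ ¬wait1: {q1, q2, q3, q5}.
States satisfying EG (¬crit1 ∨ ¬wait1): {q1, q2, q5}.

{q1, q2, q5}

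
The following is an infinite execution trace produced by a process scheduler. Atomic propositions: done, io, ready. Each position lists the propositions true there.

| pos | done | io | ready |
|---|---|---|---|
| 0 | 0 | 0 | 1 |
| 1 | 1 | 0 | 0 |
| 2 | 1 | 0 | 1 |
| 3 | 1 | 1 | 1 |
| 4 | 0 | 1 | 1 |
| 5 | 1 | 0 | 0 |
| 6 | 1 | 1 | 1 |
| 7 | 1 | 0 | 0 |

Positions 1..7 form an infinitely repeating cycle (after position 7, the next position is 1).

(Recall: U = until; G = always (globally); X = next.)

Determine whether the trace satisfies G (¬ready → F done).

Holds

¬ready → F done holds at every position 0..7, and those are all positions ever visited, so G (¬ready → F done) holds.
Positions where ¬ready holds: 1, 5, 7.
Check F done at each: 1→ok, 5→ok, 7→ok.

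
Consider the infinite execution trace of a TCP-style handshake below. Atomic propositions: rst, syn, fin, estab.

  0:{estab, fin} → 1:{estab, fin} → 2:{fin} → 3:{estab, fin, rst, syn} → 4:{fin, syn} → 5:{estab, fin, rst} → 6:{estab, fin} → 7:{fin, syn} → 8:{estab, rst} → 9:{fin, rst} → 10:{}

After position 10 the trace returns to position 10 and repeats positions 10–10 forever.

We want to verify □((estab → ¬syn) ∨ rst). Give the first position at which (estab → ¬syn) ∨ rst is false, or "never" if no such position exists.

(estab → ¬syn) ∨ rst holds at every position 0..10, and those are all the positions the trace ever visits, so the invariant □((estab → ¬syn) ∨ rst) is never violated.

never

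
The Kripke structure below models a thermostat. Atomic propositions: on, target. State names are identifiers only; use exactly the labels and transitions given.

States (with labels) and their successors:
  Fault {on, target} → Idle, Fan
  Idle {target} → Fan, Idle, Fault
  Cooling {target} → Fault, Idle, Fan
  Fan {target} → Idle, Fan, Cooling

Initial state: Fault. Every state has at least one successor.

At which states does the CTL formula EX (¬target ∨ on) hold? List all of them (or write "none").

{Idle, Cooling}

States satisfying ¬target ∨ on: {Fault}.
States satisfying EX (¬target ∨ on): {Idle, Cooling}.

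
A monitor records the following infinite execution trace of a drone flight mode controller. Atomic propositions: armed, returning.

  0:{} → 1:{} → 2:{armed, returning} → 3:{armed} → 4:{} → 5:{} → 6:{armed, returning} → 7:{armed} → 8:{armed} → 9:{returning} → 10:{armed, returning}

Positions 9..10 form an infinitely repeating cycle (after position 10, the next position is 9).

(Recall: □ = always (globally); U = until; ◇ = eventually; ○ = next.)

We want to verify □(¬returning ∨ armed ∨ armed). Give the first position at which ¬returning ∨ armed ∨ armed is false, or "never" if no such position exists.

Check ¬returning ∨ armed ∨ armed at each position in order: 0 ✓, 1 ✓, 2 ✓, 3 ✓, 4 ✓, 5 ✓, 6 ✓, 7 ✓, 8 ✓.
At position 9 the labels are {returning}, so ¬returning ∨ armed ∨ armed is false there. This is the first violation.

9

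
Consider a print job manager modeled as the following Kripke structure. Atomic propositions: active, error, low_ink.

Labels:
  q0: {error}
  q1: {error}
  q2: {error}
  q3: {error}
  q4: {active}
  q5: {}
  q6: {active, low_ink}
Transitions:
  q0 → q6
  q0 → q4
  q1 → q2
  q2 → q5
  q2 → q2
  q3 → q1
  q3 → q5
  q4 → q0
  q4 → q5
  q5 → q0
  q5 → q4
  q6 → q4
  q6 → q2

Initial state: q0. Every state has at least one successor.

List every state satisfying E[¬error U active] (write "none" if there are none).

{q4, q5, q6}

States satisfying ¬error: {q4, q5, q6}.
States satisfying active: {q4, q6}.
States satisfying E[¬error U active]: {q4, q5, q6}.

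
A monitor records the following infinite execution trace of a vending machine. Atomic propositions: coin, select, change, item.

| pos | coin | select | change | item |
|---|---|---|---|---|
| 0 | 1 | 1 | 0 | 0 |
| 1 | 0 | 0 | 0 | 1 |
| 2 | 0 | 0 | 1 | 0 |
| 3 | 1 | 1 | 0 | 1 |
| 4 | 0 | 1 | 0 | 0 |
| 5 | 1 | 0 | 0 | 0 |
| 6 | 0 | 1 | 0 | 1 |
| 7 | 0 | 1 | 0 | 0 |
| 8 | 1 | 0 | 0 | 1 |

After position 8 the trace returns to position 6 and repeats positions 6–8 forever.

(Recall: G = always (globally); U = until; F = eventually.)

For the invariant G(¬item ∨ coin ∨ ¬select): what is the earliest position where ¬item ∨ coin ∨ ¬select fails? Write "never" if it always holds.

6

Check ¬item ∨ coin ∨ ¬select at each position in order: 0 ✓, 1 ✓, 2 ✓, 3 ✓, 4 ✓, 5 ✓.
At position 6 the labels are {item, select}, so ¬item ∨ coin ∨ ¬select is false there. This is the first violation.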